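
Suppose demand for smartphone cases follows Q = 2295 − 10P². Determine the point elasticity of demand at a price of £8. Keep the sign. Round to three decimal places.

-0.773

At P = 8, Q = 1655.
dQ/dP = −20P = -160.
ε = (dQ/dP)(P/Q) = (-160)(8/1655).
|ε| < 1, so demand is inelastic at this price.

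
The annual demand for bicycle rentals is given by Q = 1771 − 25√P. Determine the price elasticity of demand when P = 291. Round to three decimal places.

At P = 291, Q = 1344.532.
dQ/dP = −25/(2√P) = -0.733.
ε = (dQ/dP)(P/Q) = (-0.733)(291/1344.532).

-0.159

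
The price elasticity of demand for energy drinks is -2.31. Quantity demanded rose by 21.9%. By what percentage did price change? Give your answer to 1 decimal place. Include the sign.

-9.5%

%ΔP ≈ %ΔQ / ε = (21.9%)/(-2.31) = -9.48%.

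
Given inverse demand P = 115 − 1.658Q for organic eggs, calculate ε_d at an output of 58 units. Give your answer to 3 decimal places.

-0.196

At Q = 58, P = 115 − 1.658(58) = 18.84.
dP/dQ = −1.658, so dQ/dP = 1/(−1.658) = -0.603.
ε = (dQ/dP)(P/Q) = (-0.603)(18.84/58).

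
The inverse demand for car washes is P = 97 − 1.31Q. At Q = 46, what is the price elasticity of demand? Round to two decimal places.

At Q = 46, P = 97 − 1.31(46) = 36.74.
dP/dQ = −1.31, so dQ/dP = 1/(−1.31) = -0.763.
ε = (dQ/dP)(P/Q) = (-0.763)(36.74/46).

-0.61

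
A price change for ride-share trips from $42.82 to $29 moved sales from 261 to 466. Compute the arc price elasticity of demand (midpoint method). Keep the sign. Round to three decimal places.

ΔQ = 466 − 261 = 205; ΔP = 29 − 42.82 = -13.82.
Midpoints: P̄ = 35.91, Q̄ = 363.5.
ε = (ΔQ/ΔP)(P̄/Q̄) = (205/-13.82)(35.91/363.5).

-1.465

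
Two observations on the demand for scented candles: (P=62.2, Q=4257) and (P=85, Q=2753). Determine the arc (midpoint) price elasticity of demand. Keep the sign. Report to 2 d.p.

-1.39

ΔQ = 2753 − 4257 = -1504; ΔP = 85 − 62.2 = 22.8.
Midpoints: P̄ = 73.60, Q̄ = 3505.0.
ε = (ΔQ/ΔP)(P̄/Q̄) = (-1504/22.8)(73.60/3505.0).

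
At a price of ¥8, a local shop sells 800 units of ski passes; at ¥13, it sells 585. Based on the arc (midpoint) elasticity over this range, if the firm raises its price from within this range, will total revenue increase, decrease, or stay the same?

Arc ε = (-215/5)(10.50/692.5) ≈ -0.652.
|ε| = 0.65 < 1, so demand is inelastic. A price rise therefore raises total revenue.

increase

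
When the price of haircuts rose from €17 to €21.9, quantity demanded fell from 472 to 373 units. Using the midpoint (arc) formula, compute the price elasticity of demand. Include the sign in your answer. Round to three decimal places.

-0.930

ΔQ = 373 − 472 = -99; ΔP = 21.9 − 17 = 4.9.
Midpoints: P̄ = 19.45, Q̄ = 422.5.
ε = (ΔQ/ΔP)(P̄/Q̄) = (-99/4.9)(19.45/422.5).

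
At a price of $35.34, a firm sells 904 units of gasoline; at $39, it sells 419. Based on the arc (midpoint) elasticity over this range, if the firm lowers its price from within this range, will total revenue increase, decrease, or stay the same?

increase

Arc ε = (-485/3.66)(37.17/661.5) ≈ -7.446.
|ε| = 7.45 > 1, so demand is elastic. A price cut therefore raises total revenue.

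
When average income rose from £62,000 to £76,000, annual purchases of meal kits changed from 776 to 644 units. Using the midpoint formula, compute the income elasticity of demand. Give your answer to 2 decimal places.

ΔQ = -132, ΔI = 14000. Midpoints: Ī = 69,000, Q̄ = 710.0.
ε_I = (ΔQ/ΔI)(Ī/Q̄) = (-132/14000)(69000/710.0).

-0.92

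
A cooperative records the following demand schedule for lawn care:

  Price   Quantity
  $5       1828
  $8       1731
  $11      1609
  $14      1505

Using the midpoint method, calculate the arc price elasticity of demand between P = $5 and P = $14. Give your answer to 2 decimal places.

At P = 5, Q = 1828; at P = 14, Q = 1505.
ΔQ = -323, ΔP = 9. Midpoints: P̄ = 9.50, Q̄ = 1666.5.
ε = (ΔQ/ΔP)(P̄/Q̄) = (-323/9)(9.50/1666.5).

-0.20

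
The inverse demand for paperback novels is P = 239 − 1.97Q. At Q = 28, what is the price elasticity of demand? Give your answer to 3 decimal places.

At Q = 28, P = 239 − 1.97(28) = 183.84.
dP/dQ = −1.97, so dQ/dP = 1/(−1.97) = -0.508.
ε = (dQ/dP)(P/Q) = (-0.508)(183.84/28).

-3.333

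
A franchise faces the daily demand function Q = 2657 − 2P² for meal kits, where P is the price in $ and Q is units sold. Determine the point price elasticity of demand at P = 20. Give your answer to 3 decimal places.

At P = 20, Q = 1857.
dQ/dP = −4P = -80.
ε = (dQ/dP)(P/Q) = (-80)(20/1857).
|ε| < 1, so demand is inelastic at this price.

-0.862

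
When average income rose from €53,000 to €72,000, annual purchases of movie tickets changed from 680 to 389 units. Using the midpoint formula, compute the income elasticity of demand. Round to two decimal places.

ΔQ = -291, ΔI = 19000. Midpoints: Ī = 62,500, Q̄ = 534.5.
ε_I = (ΔQ/ΔI)(Ī/Q̄) = (-291/19000)(62500/534.5).
ε_I < 0, so the good is inferior.

-1.79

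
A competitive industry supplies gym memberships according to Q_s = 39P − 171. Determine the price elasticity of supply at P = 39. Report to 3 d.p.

1.127

At P = 39, Q_s = 1350.
dQ_s/dP = 39.
ε_s = (dQ_s/dP)(P/Q_s) = (39)(39/1350).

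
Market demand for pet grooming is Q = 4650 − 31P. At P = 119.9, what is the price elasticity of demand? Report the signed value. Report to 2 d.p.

-3.98

At P = 119.9, Q = 933.100.
dQ/dP = −31.
ε = (dQ/dP)(P/Q) = (-31)(119.9/933.100).
|ε| > 1, so demand is elastic at this price.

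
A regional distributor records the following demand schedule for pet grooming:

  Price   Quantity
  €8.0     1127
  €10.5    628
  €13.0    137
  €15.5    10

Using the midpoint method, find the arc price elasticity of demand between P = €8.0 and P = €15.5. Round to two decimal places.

-3.08

At P = 8.0, Q = 1127; at P = 15.5, Q = 10.
ΔQ = -1117, ΔP = 7.5. Midpoints: P̄ = 11.75, Q̄ = 568.5.
ε = (ΔQ/ΔP)(P̄/Q̄) = (-1117/7.5)(11.75/568.5).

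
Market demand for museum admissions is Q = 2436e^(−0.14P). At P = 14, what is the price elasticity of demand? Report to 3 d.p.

At P = 14, Q = 343.131.
dQ/dP = −0.14·2436e^(−0.14P) = −0.14Q = -48.038.
ε = (dQ/dP)(P/Q) = (-48.038)(14/343.131).

-1.960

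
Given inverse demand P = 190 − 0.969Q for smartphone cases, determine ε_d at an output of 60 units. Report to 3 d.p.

At Q = 60, P = 190 − 0.969(60) = 131.86.
dP/dQ = −0.969, so dQ/dP = 1/(−0.969) = -1.032.
ε = (dQ/dP)(P/Q) = (-1.032)(131.86/60).

-2.268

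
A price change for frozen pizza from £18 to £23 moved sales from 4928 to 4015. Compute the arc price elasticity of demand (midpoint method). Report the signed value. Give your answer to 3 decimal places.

-0.837

ΔQ = 4015 − 4928 = -913; ΔP = 23 − 18 = 5.
Midpoints: P̄ = 20.50, Q̄ = 4471.5.
ε = (ΔQ/ΔP)(P̄/Q̄) = (-913/5)(20.50/4471.5).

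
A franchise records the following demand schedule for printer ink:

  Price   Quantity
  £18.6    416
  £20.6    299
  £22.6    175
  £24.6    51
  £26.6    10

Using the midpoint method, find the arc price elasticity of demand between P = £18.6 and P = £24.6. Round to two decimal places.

-5.63

At P = 18.6, Q = 416; at P = 24.6, Q = 51.
ΔQ = -365, ΔP = 6.0. Midpoints: P̄ = 21.60, Q̄ = 233.5.
ε = (ΔQ/ΔP)(P̄/Q̄) = (-365/6.0)(21.60/233.5).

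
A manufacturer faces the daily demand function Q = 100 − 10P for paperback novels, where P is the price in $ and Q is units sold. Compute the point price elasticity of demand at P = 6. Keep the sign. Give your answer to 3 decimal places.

-1.500

At P = 6, Q = 40.
dQ/dP = −10.
ε = (dQ/dP)(P/Q) = (-10)(6/40).
|ε| > 1, so demand is elastic at this price.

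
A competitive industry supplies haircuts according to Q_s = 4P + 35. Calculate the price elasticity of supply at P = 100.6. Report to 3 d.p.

At P = 100.6, Q_s = 437.40.
dQ_s/dP = 4.
ε_s = (dQ_s/dP)(P/Q_s) = (4)(100.6/437.40).

0.920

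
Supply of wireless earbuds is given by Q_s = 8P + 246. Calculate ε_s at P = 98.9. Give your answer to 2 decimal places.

0.76

At P = 98.9, Q_s = 1037.20.
dQ_s/dP = 8.
ε_s = (dQ_s/dP)(P/Q_s) = (8)(98.9/1037.20).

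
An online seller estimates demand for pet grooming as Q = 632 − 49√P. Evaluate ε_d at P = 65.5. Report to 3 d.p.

-0.842

At P = 65.5, Q = 235.433.
dQ/dP = −49/(2√P) = -3.027.
ε = (dQ/dP)(P/Q) = (-3.027)(65.5/235.433).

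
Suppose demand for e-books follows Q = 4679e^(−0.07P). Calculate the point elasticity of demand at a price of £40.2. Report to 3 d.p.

-2.814

At P = 40.2, Q = 280.575.
dQ/dP = −0.07·4679e^(−0.07P) = −0.07Q = -19.640.
ε = (dQ/dP)(P/Q) = (-19.640)(40.2/280.575).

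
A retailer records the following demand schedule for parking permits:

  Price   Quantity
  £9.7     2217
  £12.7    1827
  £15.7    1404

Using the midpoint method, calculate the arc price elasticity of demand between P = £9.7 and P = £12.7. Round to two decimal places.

At P = 9.7, Q = 2217; at P = 12.7, Q = 1827.
ΔQ = -390, ΔP = 3.0. Midpoints: P̄ = 11.20, Q̄ = 2022.0.
ε = (ΔQ/ΔP)(P̄/Q̄) = (-390/3.0)(11.20/2022.0).

-0.72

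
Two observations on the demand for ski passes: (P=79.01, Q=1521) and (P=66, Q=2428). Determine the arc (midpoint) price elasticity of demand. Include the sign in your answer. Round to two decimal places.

-2.56

ΔQ = 2428 − 1521 = 907; ΔP = 66 − 79.01 = -13.01.
Midpoints: P̄ = 72.50, Q̄ = 1974.5.
ε = (ΔQ/ΔP)(P̄/Q̄) = (907/-13.01)(72.50/1974.5).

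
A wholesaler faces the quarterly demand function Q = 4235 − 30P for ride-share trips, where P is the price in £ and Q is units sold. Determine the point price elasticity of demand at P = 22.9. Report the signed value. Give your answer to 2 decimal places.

At P = 22.9, Q = 3548.
dQ/dP = −30.
ε = (dQ/dP)(P/Q) = (-30)(22.9/3548).

-0.19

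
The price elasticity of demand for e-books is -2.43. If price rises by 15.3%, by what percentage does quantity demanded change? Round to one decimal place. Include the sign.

-37.2%

%ΔQ ≈ ε × %ΔP = (-2.43)(15.3%) = -37.18%.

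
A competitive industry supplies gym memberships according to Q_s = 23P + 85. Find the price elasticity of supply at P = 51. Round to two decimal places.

0.93

At P = 51, Q_s = 1258.
dQ_s/dP = 23.
ε_s = (dQ_s/dP)(P/Q_s) = (23)(51/1258).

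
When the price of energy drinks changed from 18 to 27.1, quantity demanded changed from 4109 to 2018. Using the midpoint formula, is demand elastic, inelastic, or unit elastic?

elastic

Arc ε ≈ -1.691.
|ε| = 1.69 > 1.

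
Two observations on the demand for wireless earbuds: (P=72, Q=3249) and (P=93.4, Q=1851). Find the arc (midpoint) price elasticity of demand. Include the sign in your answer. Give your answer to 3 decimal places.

ΔQ = 1851 − 3249 = -1398; ΔP = 93.4 − 72 = 21.4.
Midpoints: P̄ = 82.70, Q̄ = 2550.0.
ε = (ΔQ/ΔP)(P̄/Q̄) = (-1398/21.4)(82.70/2550.0).

-2.119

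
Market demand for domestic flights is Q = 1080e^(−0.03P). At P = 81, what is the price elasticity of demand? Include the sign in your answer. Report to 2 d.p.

-2.43

At P = 81, Q = 95.080.
dQ/dP = −0.03·1080e^(−0.03P) = −0.03Q = -2.852.
ε = (dQ/dP)(P/Q) = (-2.852)(81/95.080).
|ε| > 1, so demand is elastic at this price.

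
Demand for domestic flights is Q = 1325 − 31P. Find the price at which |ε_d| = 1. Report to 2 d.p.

For linear demand Q = a − bP, ε = −bP/(a − bP). |ε| = 1 when bP = a − bP, i.e. P = a/(2b).
P = 1325/(2·31) = 1325/62 = 21.3710.

21.37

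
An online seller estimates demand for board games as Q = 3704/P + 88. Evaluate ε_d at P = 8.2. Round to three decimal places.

-0.837

At P = 8.2, Q = 539.707.
dQ/dP = −3704/P² = -55.086.
ε = (dQ/dP)(P/Q) = (-55.086)(8.2/539.707).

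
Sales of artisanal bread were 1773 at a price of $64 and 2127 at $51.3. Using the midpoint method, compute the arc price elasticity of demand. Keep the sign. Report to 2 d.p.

-0.82

ΔQ = 2127 − 1773 = 354; ΔP = 51.3 − 64 = -12.7.
Midpoints: P̄ = 57.65, Q̄ = 1950.0.
ε = (ΔQ/ΔP)(P̄/Q̄) = (354/-12.7)(57.65/1950.0).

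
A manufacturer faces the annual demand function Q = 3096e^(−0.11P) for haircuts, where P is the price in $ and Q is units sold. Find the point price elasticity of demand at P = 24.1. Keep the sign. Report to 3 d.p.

-2.651

At P = 24.1, Q = 218.518.
dQ/dP = −0.11·3096e^(−0.11P) = −0.11Q = -24.037.
ε = (dQ/dP)(P/Q) = (-24.037)(24.1/218.518).
|ε| > 1, so demand is elastic at this price.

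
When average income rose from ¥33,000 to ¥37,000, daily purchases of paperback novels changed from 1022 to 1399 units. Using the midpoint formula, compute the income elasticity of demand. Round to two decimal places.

2.73

ΔQ = 377, ΔI = 4000. Midpoints: Ī = 35,000, Q̄ = 1210.5.
ε_I = (ΔQ/ΔI)(Ī/Q̄) = (377/4000)(35000/1210.5).
ε_I > 0, so the good is normal.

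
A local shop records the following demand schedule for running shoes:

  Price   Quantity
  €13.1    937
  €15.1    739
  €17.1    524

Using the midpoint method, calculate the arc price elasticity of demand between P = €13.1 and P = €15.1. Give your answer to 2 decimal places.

-1.67

At P = 13.1, Q = 937; at P = 15.1, Q = 739.
ΔQ = -198, ΔP = 2.0. Midpoints: P̄ = 14.10, Q̄ = 838.0.
ε = (ΔQ/ΔP)(P̄/Q̄) = (-198/2.0)(14.10/838.0).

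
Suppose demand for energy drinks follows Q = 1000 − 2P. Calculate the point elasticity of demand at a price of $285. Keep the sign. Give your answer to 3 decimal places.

-1.326

At P = 285, Q = 430.
dQ/dP = −2.
ε = (dQ/dP)(P/Q) = (-2)(285/430).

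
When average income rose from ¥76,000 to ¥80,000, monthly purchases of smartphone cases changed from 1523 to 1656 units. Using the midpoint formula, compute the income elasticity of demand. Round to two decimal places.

ΔQ = 133, ΔI = 4000. Midpoints: Ī = 78,000, Q̄ = 1589.5.
ε_I = (ΔQ/ΔI)(Ī/Q̄) = (133/4000)(78000/1589.5).

1.63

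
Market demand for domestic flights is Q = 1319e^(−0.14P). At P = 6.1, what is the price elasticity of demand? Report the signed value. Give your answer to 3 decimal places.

At P = 6.1, Q = 561.510.
dQ/dP = −0.14·1319e^(−0.14P) = −0.14Q = -78.611.
ε = (dQ/dP)(P/Q) = (-78.611)(6.1/561.510).

-0.854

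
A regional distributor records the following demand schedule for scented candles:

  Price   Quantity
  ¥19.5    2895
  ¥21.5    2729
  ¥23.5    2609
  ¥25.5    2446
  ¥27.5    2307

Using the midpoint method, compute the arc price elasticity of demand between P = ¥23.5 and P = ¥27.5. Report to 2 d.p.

-0.78

At P = 23.5, Q = 2609; at P = 27.5, Q = 2307.
ΔQ = -302, ΔP = 4.0. Midpoints: P̄ = 25.50, Q̄ = 2458.0.
ε = (ΔQ/ΔP)(P̄/Q̄) = (-302/4.0)(25.50/2458.0).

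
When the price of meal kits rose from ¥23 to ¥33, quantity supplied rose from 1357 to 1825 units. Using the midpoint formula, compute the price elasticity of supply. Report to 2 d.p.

ΔQ = 1825 − 1357 = 468; ΔP = 33 − 23 = 10.
Midpoints: P̄ = 28.00, Q̄ = 1591.0.
ε_s = (ΔQ/ΔP)(P̄/Q̄) = (468/10)(28.00/1591.0).

0.82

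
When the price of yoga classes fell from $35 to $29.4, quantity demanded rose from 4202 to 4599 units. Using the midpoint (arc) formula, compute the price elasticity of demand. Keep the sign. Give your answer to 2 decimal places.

ΔQ = 4599 − 4202 = 397; ΔP = 29.4 − 35 = -5.6.
Midpoints: P̄ = 32.20, Q̄ = 4400.5.
ε = (ΔQ/ΔP)(P̄/Q̄) = (397/-5.6)(32.20/4400.5).

-0.52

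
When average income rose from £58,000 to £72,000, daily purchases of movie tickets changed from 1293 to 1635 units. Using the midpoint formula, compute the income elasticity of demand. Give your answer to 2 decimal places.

ΔQ = 342, ΔI = 14000. Midpoints: Ī = 65,000, Q̄ = 1464.0.
ε_I = (ΔQ/ΔI)(Ī/Q̄) = (342/14000)(65000/1464.0).
ε_I > 0, so the good is normal.

1.08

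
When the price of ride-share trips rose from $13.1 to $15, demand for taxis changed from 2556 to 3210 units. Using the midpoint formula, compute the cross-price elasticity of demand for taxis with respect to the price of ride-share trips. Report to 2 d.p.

1.68

ΔQ_x = 3210 − 2556 = 654; ΔP_y = 15 − 13.1 = 1.9.
Midpoints: P̄_y = 14.05, Q̄_x = 2883.0.
ε_xy = (ΔQ_x/ΔP_y)(P̄_y/Q̄_x) = (654/1.9)(14.05/2883.0).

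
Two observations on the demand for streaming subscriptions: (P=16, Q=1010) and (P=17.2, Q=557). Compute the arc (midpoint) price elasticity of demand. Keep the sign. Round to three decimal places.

ΔQ = 557 − 1010 = -453; ΔP = 17.2 − 16 = 1.2.
Midpoints: P̄ = 16.60, Q̄ = 783.5.
ε = (ΔQ/ΔP)(P̄/Q̄) = (-453/1.2)(16.60/783.5).

-7.998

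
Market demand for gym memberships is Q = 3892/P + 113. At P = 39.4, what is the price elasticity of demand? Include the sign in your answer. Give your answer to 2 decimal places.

At P = 39.4, Q = 211.782.
dQ/dP = −3892/P² = -2.507.
ε = (dQ/dP)(P/Q) = (-2.507)(39.4/211.782).

-0.47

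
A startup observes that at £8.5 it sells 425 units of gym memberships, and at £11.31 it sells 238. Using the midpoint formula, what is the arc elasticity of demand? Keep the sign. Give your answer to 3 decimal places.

-1.988

ΔQ = 238 − 425 = -187; ΔP = 11.31 − 8.5 = 2.81.
Midpoints: P̄ = 9.91, Q̄ = 331.5.
ε = (ΔQ/ΔP)(P̄/Q̄) = (-187/2.81)(9.91/331.5).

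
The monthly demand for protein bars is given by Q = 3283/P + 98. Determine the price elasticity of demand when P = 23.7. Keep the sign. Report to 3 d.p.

-0.586

At P = 23.7, Q = 236.523.
dQ/dP = −3283/P² = -5.845.
ε = (dQ/dP)(P/Q) = (-5.845)(23.7/236.523).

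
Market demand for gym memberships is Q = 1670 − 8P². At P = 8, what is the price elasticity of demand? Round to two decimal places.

At P = 8, Q = 1158.
dQ/dP = −16P = -128.
ε = (dQ/dP)(P/Q) = (-128)(8/1158).

-0.88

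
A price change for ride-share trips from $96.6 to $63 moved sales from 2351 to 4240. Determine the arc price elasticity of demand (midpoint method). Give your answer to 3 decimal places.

-1.361

ΔQ = 4240 − 2351 = 1889; ΔP = 63 − 96.6 = -33.6.
Midpoints: P̄ = 79.80, Q̄ = 3295.5.
ε = (ΔQ/ΔP)(P̄/Q̄) = (1889/-33.6)(79.80/3295.5).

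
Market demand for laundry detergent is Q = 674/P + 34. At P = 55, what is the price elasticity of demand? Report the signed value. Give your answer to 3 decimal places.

At P = 55, Q = 46.255.
dQ/dP = −674/P² = -0.223.
ε = (dQ/dP)(P/Q) = (-0.223)(55/46.255).

-0.265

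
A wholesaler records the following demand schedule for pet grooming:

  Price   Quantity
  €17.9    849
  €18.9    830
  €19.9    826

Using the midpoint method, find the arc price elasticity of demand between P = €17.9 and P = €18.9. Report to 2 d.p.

-0.42

At P = 17.9, Q = 849; at P = 18.9, Q = 830.
ΔQ = -19, ΔP = 1.0. Midpoints: P̄ = 18.40, Q̄ = 839.5.
ε = (ΔQ/ΔP)(P̄/Q̄) = (-19/1.0)(18.40/839.5).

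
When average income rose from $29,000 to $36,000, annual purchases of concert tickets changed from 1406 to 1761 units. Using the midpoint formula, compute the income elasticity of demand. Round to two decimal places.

1.04

ΔQ = 355, ΔI = 7000. Midpoints: Ī = 32,500, Q̄ = 1583.5.
ε_I = (ΔQ/ΔI)(Ī/Q̄) = (355/7000)(32500/1583.5).
ε_I > 0, so the good is normal.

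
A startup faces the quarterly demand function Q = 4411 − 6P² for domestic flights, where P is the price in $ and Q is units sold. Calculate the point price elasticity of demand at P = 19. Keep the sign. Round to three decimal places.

-1.930

At P = 19, Q = 2245.
dQ/dP = −12P = -228.
ε = (dQ/dP)(P/Q) = (-228)(19/2245).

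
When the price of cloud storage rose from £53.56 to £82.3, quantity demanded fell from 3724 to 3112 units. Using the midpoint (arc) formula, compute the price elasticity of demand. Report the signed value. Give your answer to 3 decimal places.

-0.423

ΔQ = 3112 − 3724 = -612; ΔP = 82.3 − 53.56 = 28.74.
Midpoints: P̄ = 67.93, Q̄ = 3418.0.
ε = (ΔQ/ΔP)(P̄/Q̄) = (-612/28.74)(67.93/3418.0).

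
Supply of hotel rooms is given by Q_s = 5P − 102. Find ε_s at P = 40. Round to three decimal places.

At P = 40, Q_s = 98.
dQ_s/dP = 5.
ε_s = (dQ_s/dP)(P/Q_s) = (5)(40/98).

2.041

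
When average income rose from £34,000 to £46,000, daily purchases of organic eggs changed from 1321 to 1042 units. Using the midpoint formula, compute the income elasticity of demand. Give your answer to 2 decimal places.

-0.79

ΔQ = -279, ΔI = 12000. Midpoints: Ī = 40,000, Q̄ = 1181.5.
ε_I = (ΔQ/ΔI)(Ī/Q̄) = (-279/12000)(40000/1181.5).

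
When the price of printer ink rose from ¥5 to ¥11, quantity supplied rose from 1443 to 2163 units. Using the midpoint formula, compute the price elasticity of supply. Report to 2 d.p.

0.53

ΔQ = 2163 − 1443 = 720; ΔP = 11 − 5 = 6.
Midpoints: P̄ = 8.00, Q̄ = 1803.0.
ε_s = (ΔQ/ΔP)(P̄/Q̄) = (720/6)(8.00/1803.0).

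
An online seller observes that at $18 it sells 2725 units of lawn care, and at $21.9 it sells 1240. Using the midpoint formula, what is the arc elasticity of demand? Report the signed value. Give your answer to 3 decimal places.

-3.832

ΔQ = 1240 − 2725 = -1485; ΔP = 21.9 − 18 = 3.9.
Midpoints: P̄ = 19.95, Q̄ = 1982.5.
ε = (ΔQ/ΔP)(P̄/Q̄) = (-1485/3.9)(19.95/1982.5).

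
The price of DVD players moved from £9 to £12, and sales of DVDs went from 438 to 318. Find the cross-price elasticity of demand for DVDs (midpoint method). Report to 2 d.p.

-1.11

ΔQ_x = 318 − 438 = -120; ΔP_y = 12 − 9 = 3.
Midpoints: P̄_y = 10.50, Q̄_x = 378.0.
ε_xy = (ΔQ_x/ΔP_y)(P̄_y/Q̄_x) = (-120/3)(10.50/378.0).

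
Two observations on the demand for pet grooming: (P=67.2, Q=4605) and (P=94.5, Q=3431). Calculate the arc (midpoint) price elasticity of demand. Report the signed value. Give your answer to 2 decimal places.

ΔQ = 3431 − 4605 = -1174; ΔP = 94.5 − 67.2 = 27.3.
Midpoints: P̄ = 80.85, Q̄ = 4018.0.
ε = (ΔQ/ΔP)(P̄/Q̄) = (-1174/27.3)(80.85/4018.0).

-0.87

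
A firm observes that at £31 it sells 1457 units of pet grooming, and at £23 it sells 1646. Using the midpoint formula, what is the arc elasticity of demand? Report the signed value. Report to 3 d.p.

-0.411

ΔQ = 1646 − 1457 = 189; ΔP = 23 − 31 = -8.
Midpoints: P̄ = 27.00, Q̄ = 1551.5.
ε = (ΔQ/ΔP)(P̄/Q̄) = (189/-8)(27.00/1551.5).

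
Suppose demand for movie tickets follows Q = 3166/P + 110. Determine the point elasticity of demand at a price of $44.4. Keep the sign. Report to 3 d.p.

-0.393

At P = 44.4, Q = 181.306.
dQ/dP = −3166/P² = -1.606.
ε = (dQ/dP)(P/Q) = (-1.606)(44.4/181.306).
|ε| < 1, so demand is inelastic at this price.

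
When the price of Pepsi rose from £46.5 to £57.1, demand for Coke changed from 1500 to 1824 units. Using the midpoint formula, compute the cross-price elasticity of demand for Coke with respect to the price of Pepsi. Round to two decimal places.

0.95

ΔQ_x = 1824 − 1500 = 324; ΔP_y = 57.1 − 46.5 = 10.6.
Midpoints: P̄_y = 51.80, Q̄_x = 1662.0.
ε_xy = (ΔQ_x/ΔP_y)(P̄_y/Q̄_x) = (324/10.6)(51.80/1662.0).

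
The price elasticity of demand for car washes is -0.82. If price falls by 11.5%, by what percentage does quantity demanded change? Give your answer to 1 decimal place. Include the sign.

%ΔQ ≈ ε × %ΔP = (-0.82)(-11.5%) = 9.43%.

9.4%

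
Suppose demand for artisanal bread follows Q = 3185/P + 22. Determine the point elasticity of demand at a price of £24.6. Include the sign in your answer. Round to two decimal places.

At P = 24.6, Q = 151.472.
dQ/dP = −3185/P² = -5.263.
ε = (dQ/dP)(P/Q) = (-5.263)(24.6/151.472).

-0.85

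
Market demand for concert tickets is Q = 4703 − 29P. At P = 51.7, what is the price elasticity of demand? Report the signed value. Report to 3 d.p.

At P = 51.7, Q = 3203.700.
dQ/dP = −29.
ε = (dQ/dP)(P/Q) = (-29)(51.7/3203.700).
|ε| < 1, so demand is inelastic at this price.

-0.468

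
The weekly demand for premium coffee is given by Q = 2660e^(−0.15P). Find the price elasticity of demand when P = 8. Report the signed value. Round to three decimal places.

-1.200

At P = 8, Q = 801.177.
dQ/dP = −0.15·2660e^(−0.15P) = −0.15Q = -120.176.
ε = (dQ/dP)(P/Q) = (-120.176)(8/801.177).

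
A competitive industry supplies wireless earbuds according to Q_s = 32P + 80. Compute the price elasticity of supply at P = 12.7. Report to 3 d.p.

0.836

At P = 12.7, Q_s = 486.40.
dQ_s/dP = 32.
ε_s = (dQ_s/dP)(P/Q_s) = (32)(12.7/486.40).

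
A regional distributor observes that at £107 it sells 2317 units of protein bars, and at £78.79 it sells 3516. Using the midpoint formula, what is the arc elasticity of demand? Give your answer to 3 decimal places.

ΔQ = 3516 − 2317 = 1199; ΔP = 78.79 − 107 = -28.21.
Midpoints: P̄ = 92.90, Q̄ = 2916.5.
ε = (ΔQ/ΔP)(P̄/Q̄) = (1199/-28.21)(92.90/2916.5).

-1.354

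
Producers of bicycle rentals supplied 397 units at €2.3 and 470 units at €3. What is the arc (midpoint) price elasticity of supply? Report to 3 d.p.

ΔQ = 470 − 397 = 73; ΔP = 3 − 2.3 = 0.7.
Midpoints: P̄ = 2.65, Q̄ = 433.5.
ε_s = (ΔQ/ΔP)(P̄/Q̄) = (73/0.7)(2.65/433.5).

0.638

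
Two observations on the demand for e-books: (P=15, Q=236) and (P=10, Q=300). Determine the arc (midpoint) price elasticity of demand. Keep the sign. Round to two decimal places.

-0.60

ΔQ = 300 − 236 = 64; ΔP = 10 − 15 = -5.
Midpoints: P̄ = 12.50, Q̄ = 268.0.
ε = (ΔQ/ΔP)(P̄/Q̄) = (64/-5)(12.50/268.0).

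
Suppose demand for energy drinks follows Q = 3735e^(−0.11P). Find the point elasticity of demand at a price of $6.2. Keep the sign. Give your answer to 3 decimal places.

At P = 6.2, Q = 1888.434.
dQ/dP = −0.11·3735e^(−0.11P) = −0.11Q = -207.728.
ε = (dQ/dP)(P/Q) = (-207.728)(6.2/1888.434).

-0.682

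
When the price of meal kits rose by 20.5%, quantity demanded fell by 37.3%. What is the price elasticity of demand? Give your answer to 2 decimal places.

-1.82

ε = %ΔQ / %ΔP = (-37.3)/(20.5) = -1.820.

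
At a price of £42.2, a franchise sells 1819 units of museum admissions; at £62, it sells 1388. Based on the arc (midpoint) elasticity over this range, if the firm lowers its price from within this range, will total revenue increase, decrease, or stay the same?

Arc ε = (-431/19.8)(52.10/1603.5) ≈ -0.707.
|ε| = 0.71 < 1, so demand is inelastic. A price cut therefore reduces total revenue.

decrease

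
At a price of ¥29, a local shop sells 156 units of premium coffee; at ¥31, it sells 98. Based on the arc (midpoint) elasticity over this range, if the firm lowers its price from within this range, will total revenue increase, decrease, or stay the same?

Arc ε = (-58/2)(30.00/127.0) ≈ -6.850.
|ε| = 6.85 > 1, so demand is elastic. A price cut therefore raises total revenue.

increase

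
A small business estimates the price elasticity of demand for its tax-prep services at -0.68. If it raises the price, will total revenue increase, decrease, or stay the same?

|ε| = 0.68 < 1, so demand is inelastic. A price rise therefore raises total revenue.

increase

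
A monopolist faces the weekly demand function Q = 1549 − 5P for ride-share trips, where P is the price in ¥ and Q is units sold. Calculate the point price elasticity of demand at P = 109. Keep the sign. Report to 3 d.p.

At P = 109, Q = 1004.
dQ/dP = −5.
ε = (dQ/dP)(P/Q) = (-5)(109/1004).
|ε| < 1, so demand is inelastic at this price.

-0.543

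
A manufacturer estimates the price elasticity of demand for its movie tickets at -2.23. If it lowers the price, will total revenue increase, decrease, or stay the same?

|ε| = 2.23 > 1, so demand is elastic. A price cut therefore raises total revenue.

increase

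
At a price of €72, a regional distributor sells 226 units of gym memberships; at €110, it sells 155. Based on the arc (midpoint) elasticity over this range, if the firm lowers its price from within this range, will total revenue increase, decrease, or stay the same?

Arc ε = (-71/38)(91.00/190.5) ≈ -0.893.
|ε| = 0.89 < 1, so demand is inelastic. A price cut therefore reduces total revenue.

decrease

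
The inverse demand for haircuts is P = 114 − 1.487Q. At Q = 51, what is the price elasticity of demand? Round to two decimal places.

-0.50

At Q = 51, P = 114 − 1.487(51) = 38.16.
dP/dQ = −1.487, so dQ/dP = 1/(−1.487) = -0.672.
ε = (dQ/dP)(P/Q) = (-0.672)(38.16/51).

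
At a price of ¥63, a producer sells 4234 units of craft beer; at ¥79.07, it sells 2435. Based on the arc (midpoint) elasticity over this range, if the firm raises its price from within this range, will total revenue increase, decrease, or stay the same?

decrease

Arc ε = (-1799/16.07)(71.03/3334.5) ≈ -2.385.
|ε| = 2.38 > 1, so demand is elastic. A price rise therefore reduces total revenue.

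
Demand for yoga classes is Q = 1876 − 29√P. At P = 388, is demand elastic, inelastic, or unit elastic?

inelastic

Q = 1304.766, dQ/dP = -0.736.
ε = (dQ/dP)(P/Q) ≈ -0.219.
|ε| = 0.22 < 1.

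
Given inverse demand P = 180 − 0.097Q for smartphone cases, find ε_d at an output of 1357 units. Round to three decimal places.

-0.367

At Q = 1357, P = 180 − 0.097(1357) = 48.37.
dP/dQ = −0.097, so dQ/dP = 1/(−0.097) = -10.309.
ε = (dQ/dP)(P/Q) = (-10.309)(48.37/1357).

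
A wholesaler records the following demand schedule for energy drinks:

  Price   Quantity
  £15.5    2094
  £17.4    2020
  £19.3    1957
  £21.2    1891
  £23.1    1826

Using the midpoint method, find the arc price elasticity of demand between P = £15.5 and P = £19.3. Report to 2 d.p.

At P = 15.5, Q = 2094; at P = 19.3, Q = 1957.
ΔQ = -137, ΔP = 3.8. Midpoints: P̄ = 17.40, Q̄ = 2025.5.
ε = (ΔQ/ΔP)(P̄/Q̄) = (-137/3.8)(17.40/2025.5).

-0.31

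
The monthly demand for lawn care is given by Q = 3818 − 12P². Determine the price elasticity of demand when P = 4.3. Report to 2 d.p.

-0.12

At P = 4.3, Q = 3596.120.
dQ/dP = −24P = -103.200.
ε = (dQ/dP)(P/Q) = (-103.200)(4.3/3596.120).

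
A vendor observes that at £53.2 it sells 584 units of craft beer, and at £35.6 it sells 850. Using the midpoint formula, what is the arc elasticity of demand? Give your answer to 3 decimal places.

-0.936

ΔQ = 850 − 584 = 266; ΔP = 35.6 − 53.2 = -17.6.
Midpoints: P̄ = 44.40, Q̄ = 717.0.
ε = (ΔQ/ΔP)(P̄/Q̄) = (266/-17.6)(44.40/717.0).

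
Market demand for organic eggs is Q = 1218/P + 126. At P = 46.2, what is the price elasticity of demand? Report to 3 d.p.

-0.173

At P = 46.2, Q = 152.364.
dQ/dP = −1218/P² = -0.571.
ε = (dQ/dP)(P/Q) = (-0.571)(46.2/152.364).
|ε| < 1, so demand is inelastic at this price.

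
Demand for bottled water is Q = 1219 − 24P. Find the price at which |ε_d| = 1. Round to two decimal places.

For linear demand Q = a − bP, ε = −bP/(a − bP). |ε| = 1 when bP = a − bP, i.e. P = a/(2b).
P = 1219/(2·24) = 1219/48 = 25.3958.

25.40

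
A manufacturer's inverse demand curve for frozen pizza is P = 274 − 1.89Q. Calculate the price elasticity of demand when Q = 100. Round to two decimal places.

At Q = 100, P = 274 − 1.89(100) = 85.00.
dP/dQ = −1.89, so dQ/dP = 1/(−1.89) = -0.529.
ε = (dQ/dP)(P/Q) = (-0.529)(85.00/100).

-0.45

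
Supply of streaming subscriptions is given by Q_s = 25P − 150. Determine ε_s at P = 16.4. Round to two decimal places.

At P = 16.4, Q_s = 260.
dQ_s/dP = 25.
ε_s = (dQ_s/dP)(P/Q_s) = (25)(16.4/260).

1.58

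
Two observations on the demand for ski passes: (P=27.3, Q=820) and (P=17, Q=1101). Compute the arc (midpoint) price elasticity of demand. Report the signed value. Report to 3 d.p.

ΔQ = 1101 − 820 = 281; ΔP = 17 − 27.3 = -10.3.
Midpoints: P̄ = 22.15, Q̄ = 960.5.
ε = (ΔQ/ΔP)(P̄/Q̄) = (281/-10.3)(22.15/960.5).

-0.629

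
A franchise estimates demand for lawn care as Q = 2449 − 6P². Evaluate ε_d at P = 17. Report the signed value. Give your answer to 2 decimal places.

At P = 17, Q = 715.
dQ/dP = −12P = -204.
ε = (dQ/dP)(P/Q) = (-204)(17/715).

-4.85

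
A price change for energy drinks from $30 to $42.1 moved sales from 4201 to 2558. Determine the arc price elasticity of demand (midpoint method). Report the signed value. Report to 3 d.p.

-1.448

ΔQ = 2558 − 4201 = -1643; ΔP = 42.1 − 30 = 12.1.
Midpoints: P̄ = 36.05, Q̄ = 3379.5.
ε = (ΔQ/ΔP)(P̄/Q̄) = (-1643/12.1)(36.05/3379.5).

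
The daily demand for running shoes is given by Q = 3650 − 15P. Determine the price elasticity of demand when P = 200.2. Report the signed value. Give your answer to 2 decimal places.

At P = 200.2, Q = 647.
dQ/dP = −15.
ε = (dQ/dP)(P/Q) = (-15)(200.2/647).

-4.64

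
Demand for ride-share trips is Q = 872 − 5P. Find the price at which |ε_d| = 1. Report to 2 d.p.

87.20

For linear demand Q = a − bP, ε = −bP/(a − bP). |ε| = 1 when bP = a − bP, i.e. P = a/(2b).
P = 872/(2·5) = 872/10 = 87.2000.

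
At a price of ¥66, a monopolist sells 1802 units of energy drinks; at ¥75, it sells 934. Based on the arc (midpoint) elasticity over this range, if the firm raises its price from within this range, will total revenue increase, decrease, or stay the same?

Arc ε = (-868/9)(70.50/1368.0) ≈ -4.970.
|ε| = 4.97 > 1, so demand is elastic. A price rise therefore reduces total revenue.

decrease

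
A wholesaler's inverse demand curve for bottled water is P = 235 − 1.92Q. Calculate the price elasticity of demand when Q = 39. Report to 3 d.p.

At Q = 39, P = 235 − 1.92(39) = 160.12.
dP/dQ = −1.92, so dQ/dP = 1/(−1.92) = -0.521.
ε = (dQ/dP)(P/Q) = (-0.521)(160.12/39).

-2.138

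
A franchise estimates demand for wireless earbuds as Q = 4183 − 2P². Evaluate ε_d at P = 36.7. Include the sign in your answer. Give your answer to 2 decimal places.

-3.62

At P = 36.7, Q = 1489.220.
dQ/dP = −4P = -146.800.
ε = (dQ/dP)(P/Q) = (-146.800)(36.7/1489.220).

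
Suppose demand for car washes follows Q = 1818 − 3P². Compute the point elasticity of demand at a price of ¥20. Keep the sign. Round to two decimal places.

At P = 20, Q = 618.
dQ/dP = −6P = -120.
ε = (dQ/dP)(P/Q) = (-120)(20/618).

-3.88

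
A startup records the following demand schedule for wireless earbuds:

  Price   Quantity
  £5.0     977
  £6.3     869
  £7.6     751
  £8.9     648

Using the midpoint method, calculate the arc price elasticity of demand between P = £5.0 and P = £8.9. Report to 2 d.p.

-0.72

At P = 5.0, Q = 977; at P = 8.9, Q = 648.
ΔQ = -329, ΔP = 3.9. Midpoints: P̄ = 6.95, Q̄ = 812.5.
ε = (ΔQ/ΔP)(P̄/Q̄) = (-329/3.9)(6.95/812.5).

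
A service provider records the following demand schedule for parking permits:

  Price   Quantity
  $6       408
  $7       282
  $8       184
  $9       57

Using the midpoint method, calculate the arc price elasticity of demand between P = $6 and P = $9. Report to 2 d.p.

At P = 6, Q = 408; at P = 9, Q = 57.
ΔQ = -351, ΔP = 3. Midpoints: P̄ = 7.50, Q̄ = 232.5.
ε = (ΔQ/ΔP)(P̄/Q̄) = (-351/3)(7.50/232.5).

-3.77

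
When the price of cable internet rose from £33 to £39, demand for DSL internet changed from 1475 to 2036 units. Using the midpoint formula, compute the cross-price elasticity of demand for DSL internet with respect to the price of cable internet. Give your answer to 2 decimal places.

1.92

ΔQ_x = 2036 − 1475 = 561; ΔP_y = 39 − 33 = 6.
Midpoints: P̄_y = 36.00, Q̄_x = 1755.5.
ε_xy = (ΔQ_x/ΔP_y)(P̄_y/Q̄_x) = (561/6)(36.00/1755.5).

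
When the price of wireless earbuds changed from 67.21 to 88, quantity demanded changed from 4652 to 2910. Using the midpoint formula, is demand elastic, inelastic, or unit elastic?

Arc ε ≈ -1.720.
|ε| = 1.72 > 1.

elastic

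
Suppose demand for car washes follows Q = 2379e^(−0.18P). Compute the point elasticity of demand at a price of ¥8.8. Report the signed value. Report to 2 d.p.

At P = 8.8, Q = 488.059.
dQ/dP = −0.18·2379e^(−0.18P) = −0.18Q = -87.851.
ε = (dQ/dP)(P/Q) = (-87.851)(8.8/488.059).

-1.58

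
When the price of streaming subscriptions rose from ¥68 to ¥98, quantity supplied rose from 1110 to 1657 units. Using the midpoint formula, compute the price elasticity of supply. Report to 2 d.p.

1.09

ΔQ = 1657 − 1110 = 547; ΔP = 98 − 68 = 30.
Midpoints: P̄ = 83.00, Q̄ = 1383.5.
ε_s = (ΔQ/ΔP)(P̄/Q̄) = (547/30)(83.00/1383.5).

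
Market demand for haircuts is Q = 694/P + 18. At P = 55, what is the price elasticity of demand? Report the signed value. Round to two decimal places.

At P = 55, Q = 30.618.
dQ/dP = −694/P² = -0.229.
ε = (dQ/dP)(P/Q) = (-0.229)(55/30.618).

-0.41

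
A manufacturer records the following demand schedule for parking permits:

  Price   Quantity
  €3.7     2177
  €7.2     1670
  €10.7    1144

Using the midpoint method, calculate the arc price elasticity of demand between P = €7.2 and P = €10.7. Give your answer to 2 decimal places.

At P = 7.2, Q = 1670; at P = 10.7, Q = 1144.
ΔQ = -526, ΔP = 3.5. Midpoints: P̄ = 8.95, Q̄ = 1407.0.
ε = (ΔQ/ΔP)(P̄/Q̄) = (-526/3.5)(8.95/1407.0).

-0.96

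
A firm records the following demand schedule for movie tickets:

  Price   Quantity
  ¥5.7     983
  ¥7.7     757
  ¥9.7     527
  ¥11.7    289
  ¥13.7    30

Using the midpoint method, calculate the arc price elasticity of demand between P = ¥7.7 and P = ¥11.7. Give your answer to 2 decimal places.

At P = 7.7, Q = 757; at P = 11.7, Q = 289.
ΔQ = -468, ΔP = 4.0. Midpoints: P̄ = 9.70, Q̄ = 523.0.
ε = (ΔQ/ΔP)(P̄/Q̄) = (-468/4.0)(9.70/523.0).

-2.17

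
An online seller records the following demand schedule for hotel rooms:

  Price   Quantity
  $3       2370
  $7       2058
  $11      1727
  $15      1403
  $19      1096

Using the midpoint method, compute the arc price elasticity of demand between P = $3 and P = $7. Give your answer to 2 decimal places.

At P = 3, Q = 2370; at P = 7, Q = 2058.
ΔQ = -312, ΔP = 4. Midpoints: P̄ = 5.00, Q̄ = 2214.0.
ε = (ΔQ/ΔP)(P̄/Q̄) = (-312/4)(5.00/2214.0).

-0.18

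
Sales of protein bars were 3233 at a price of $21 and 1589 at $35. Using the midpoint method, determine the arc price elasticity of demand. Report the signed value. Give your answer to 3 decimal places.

ΔQ = 1589 − 3233 = -1644; ΔP = 35 − 21 = 14.
Midpoints: P̄ = 28.00, Q̄ = 2411.0.
ε = (ΔQ/ΔP)(P̄/Q̄) = (-1644/14)(28.00/2411.0).

-1.364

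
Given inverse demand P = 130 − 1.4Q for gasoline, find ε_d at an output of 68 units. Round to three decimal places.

-0.366

At Q = 68, P = 130 − 1.4(68) = 34.80.
dP/dQ = −1.4, so dQ/dP = 1/(−1.4) = -0.714.
ε = (dQ/dP)(P/Q) = (-0.714)(34.80/68).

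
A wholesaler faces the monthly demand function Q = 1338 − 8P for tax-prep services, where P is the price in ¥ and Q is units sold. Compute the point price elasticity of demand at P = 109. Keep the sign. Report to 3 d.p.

-1.871

At P = 109, Q = 466.
dQ/dP = −8.
ε = (dQ/dP)(P/Q) = (-8)(109/466).
|ε| > 1, so demand is elastic at this price.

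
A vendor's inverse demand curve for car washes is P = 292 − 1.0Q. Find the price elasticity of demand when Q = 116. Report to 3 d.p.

-1.517

At Q = 116, P = 292 − 1.0(116) = 176.00.
dP/dQ = −1.0, so dQ/dP = 1/(−1.0) = -1.000.
ε = (dQ/dP)(P/Q) = (-1.000)(176.00/116).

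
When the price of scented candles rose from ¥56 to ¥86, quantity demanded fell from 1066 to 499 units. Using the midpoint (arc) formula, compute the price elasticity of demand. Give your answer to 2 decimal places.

ΔQ = 499 − 1066 = -567; ΔP = 86 − 56 = 30.
Midpoints: P̄ = 71.00, Q̄ = 782.5.
ε = (ΔQ/ΔP)(P̄/Q̄) = (-567/30)(71.00/782.5).

-1.71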